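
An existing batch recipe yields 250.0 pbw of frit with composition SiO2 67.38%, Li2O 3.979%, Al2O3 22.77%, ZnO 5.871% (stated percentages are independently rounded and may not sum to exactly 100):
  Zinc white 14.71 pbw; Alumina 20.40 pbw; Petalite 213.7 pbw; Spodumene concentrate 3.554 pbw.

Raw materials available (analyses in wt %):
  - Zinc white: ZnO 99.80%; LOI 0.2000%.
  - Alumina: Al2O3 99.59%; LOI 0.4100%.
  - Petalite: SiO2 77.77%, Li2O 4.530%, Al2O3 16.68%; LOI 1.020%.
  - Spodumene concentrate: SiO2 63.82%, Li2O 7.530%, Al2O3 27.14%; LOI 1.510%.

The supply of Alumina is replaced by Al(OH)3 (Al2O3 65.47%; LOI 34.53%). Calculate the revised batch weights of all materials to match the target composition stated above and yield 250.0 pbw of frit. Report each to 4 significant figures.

The working math keeps full float precision through the solve. Intermediates appear with 4-significant-digit rounding as written; a single rounding produces each reported number; the derived quantities, including totals, ignition loss, the four compositions, yield, glass mass, are computed using the weight values for 250.0 pbw of glass at full float precision as they appear in the problem or the answer.
The oxide mass targets at 250.0 pbw frit:
  SiO2: 67.38% × 250.0 = 168.4 pbw
  Li2O: 3.979% × 250.0 = 9.948 pbw
  Al2O3: 22.77% × 250.0 = 56.92 pbw
  ZnO: 5.871% × 250.0 = 14.68 pbw
Sums-versus-targets review using the reported weights, versus the basis set out (sums match the target masses inside rounding margins):
  SiO2: 213.7·0.7777 + 3.554·0.6382 = 168.5 pbw (target 168.4 pbw)
  Li2O: 213.7·0.04530 + 3.554·0.07530 = 9.948 pbw (target 9.948 pbw)
  Al2O3: 31.03·0.6547 + 213.7·0.1668 + 3.554·0.2714 = 56.93 pbw (target 56.92 pbw)
  ZnO: 14.71·0.9980 = 14.68 pbw (target 14.68 pbw)
Consistency of the glass mass: batch Σ − ignition loss = 250.0 pbw (targets for the oxides total 250.0 pbw; with the basis standing at 250.0 pbw — deltas are rounding alone).
Summing the batch: Σ batch = 263.0 pbw; ignition loss, Σ(batch × LOI) = 12.98 pbw; yield: glass divided by total = 95.07%.

Revised batch per 250.0 pbw frit:
  Zinc white: 14.71 pbw
  Al(OH)3: 31.03 pbw
  Petalite: 213.7 pbw
  Spodumene concentrate: 3.554 pbw
Total batch = 263.0 pbw; LOI loss = 12.98 pbw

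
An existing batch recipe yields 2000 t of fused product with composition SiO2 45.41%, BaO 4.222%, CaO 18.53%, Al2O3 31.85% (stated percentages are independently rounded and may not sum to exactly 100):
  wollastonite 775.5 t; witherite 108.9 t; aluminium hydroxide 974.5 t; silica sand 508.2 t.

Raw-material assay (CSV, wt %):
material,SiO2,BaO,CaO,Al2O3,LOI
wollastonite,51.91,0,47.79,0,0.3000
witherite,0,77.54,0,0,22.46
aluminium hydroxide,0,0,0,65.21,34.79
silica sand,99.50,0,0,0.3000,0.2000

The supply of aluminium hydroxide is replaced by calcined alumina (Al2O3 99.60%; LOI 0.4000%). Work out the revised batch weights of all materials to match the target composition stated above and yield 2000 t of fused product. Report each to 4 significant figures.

Revised batch per 2000 t fused product:
  wollastonite: 775.5 t
  witherite: 108.9 t
  calcined alumina: 638.0 t
  silica sand: 508.2 t
Total batch = 2031 t; LOI loss = 30.35 t

Every computation keeps exact precision at all times; intermediates are shown rounded to four significant digits across the worked steps. Every reported value sees exactly one rounding; derived quantities, including four oxide percentages, LOI, net glass mass, yield, totals, are carried using the weight values on 2000 t of glass in exact precision, as written in question or answer.
Target masses of each oxide per 2000 t fused product:
  SiO2: 45.41% × 2000 = 908.2 t
  BaO: 4.222% × 2000 = 84.44 t
  CaO: 18.53% × 2000 = 370.6 t
  Al2O3: 31.85% × 2000 = 637.0 t
Sums-versus-targets review applying the batch weights above, on the stated basis (delivered sums recover each target exact up to rounding of places):
  SiO2: 775.5·0.5191 + 508.2·0.9950 = 908.2 t (target 908.2 t)
  BaO: 108.9·0.7754 = 84.44 t (target 84.44 t)
  CaO: 775.5·0.4779 = 370.6 t (target 370.6 t)
  Al2O3: 638.0·0.9960 + 508.2·0.003000 = 637.0 t (target 637.0 t)
Glass-mass sanity pass: batch total minus LOI = 2000 t (the Σ of target masses is 2000 t; against the stated basis, 2000 t — gaps are rounding artifacts).
Adding the batch up: Σ batch = 2031 t; loss to ignition Σ batch·LOI = 30.35 t; yield: glass divided by total = 98.51%.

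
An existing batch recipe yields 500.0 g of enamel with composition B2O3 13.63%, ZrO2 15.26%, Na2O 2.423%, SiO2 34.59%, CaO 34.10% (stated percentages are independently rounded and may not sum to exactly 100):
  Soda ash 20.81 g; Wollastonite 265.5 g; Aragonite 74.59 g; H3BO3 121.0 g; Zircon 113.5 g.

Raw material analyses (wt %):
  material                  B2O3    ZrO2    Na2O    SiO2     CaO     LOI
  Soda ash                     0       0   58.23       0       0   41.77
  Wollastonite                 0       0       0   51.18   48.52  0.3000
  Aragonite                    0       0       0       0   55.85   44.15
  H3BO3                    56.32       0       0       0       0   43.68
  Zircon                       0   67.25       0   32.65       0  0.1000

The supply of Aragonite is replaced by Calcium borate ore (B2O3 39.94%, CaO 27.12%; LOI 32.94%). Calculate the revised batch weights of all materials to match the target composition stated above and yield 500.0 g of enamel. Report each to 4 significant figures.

In-progress results appear rounded to four significant digits across the worked steps. The whole derivation keeps full precision at each step. Every reported figure is rounded once only. All derived quantities (the five compositions, yield, net glass mass, totals, ignition loss) are recomputed at full precision from the weighed amounts for 500.0 g of glass as set out in question or answer.
The oxide mass targets at 500.0 g enamel:
  B2O3: 13.63% × 500.0 = 68.15 g
  ZrO2: 15.26% × 500.0 = 76.30 g
  Na2O: 2.423% × 500.0 = 12.12 g
  SiO2: 34.59% × 500.0 = 173.0 g
  CaO: 34.10% × 500.0 = 170.5 g
Verifying the oxide balance using the reported weights, relative to the basis at hand (target by target, the sums agree once rounding is allowed for):
  B2O3: 153.6·0.3994 + 12.08·0.5632 = 68.15 g (target 68.15 g)
  ZrO2: 113.5·0.6725 = 76.33 g (target 76.30 g)
  Na2O: 20.81·0.5823 = 12.12 g (target 12.12 g)
  SiO2: 265.5·0.5118 + 113.5·0.3265 = 172.9 g (target 173.0 g)
  CaO: 265.5·0.4852 + 153.6·0.2712 = 170.5 g (target 170.5 g)
Glass-mass sanity pass: batch Σ − ignition loss = 500.0 g (the Σ of target masses is 500.0 g; basis as stated: 500.0 g — a pure rounding effect).
Total batch = Σ batch = 565.5 g; the LOI term Σ batch·LOI equals 65.47 g; as yield: glass ÷ batch → 88.42%.

Revised batch per 500.0 g enamel:
  Soda ash: 20.81 g
  Wollastonite: 265.5 g
  Calcium borate ore: 153.6 g
  H3BO3: 12.08 g
  Zircon: 113.5 g
Total batch = 565.5 g; LOI loss = 65.47 g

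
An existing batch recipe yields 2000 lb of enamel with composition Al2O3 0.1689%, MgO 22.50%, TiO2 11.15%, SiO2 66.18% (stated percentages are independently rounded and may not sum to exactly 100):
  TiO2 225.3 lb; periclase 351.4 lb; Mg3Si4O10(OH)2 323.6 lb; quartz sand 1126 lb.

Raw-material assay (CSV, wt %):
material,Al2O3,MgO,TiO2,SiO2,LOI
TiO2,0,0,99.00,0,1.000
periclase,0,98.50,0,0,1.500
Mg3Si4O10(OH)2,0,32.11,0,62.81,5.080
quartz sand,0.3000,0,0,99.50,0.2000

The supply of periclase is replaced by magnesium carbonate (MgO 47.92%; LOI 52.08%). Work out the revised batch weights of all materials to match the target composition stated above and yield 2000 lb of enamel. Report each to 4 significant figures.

Full precision is held at every stage. Intermediates are printed, with 4-significant-figure rounding, when written out — each reported value is rounded only once; the derived quantities (ignition loss, yield, the totals, four oxide percentages, glass mass) are carried in full precision from the batch weights for 2000 lb of glass as they appear in the problem or the answer.
Target oxide masses per 2000 lb enamel:
  Al2O3: 0.1689% × 2000 = 3.378 lb
  MgO: 22.50% × 2000 = 450.0 lb
  TiO2: 11.15% × 2000 = 223.0 lb
  SiO2: 66.18% × 2000 = 1324 lb
Mass-balance tally per oxide applying the batch weights above, under the basis named above (delivered sums recover each target once rounding is allowed for):
  Al2O3: 1126·0.003000 = 3.378 lb (target 3.378 lb)
  MgO: 722.3·0.4792 + 323.6·0.3211 = 450.0 lb (target 450.0 lb)
  TiO2: 225.3·0.9900 = 223.0 lb (target 223.0 lb)
  SiO2: 323.6·0.6281 + 1126·0.9950 = 1324 lb (target 1324 lb)
Consistency of the glass mass: net batch after ignition = 2000 lb (the Σ of target masses is 2000 lb; the stated basis being 2000 lb — a pure rounding effect).
Adding the batch up: Σ batch = 2397 lb; loss to ignition Σ batch·LOI = 397.1 lb; the yield ratio, glass ÷ batch: 83.43%.

Revised batch per 2000 lb enamel:
  TiO2: 225.3 lb
  magnesium carbonate: 722.3 lb
  Mg3Si4O10(OH)2: 323.6 lb
  quartz sand: 1126 lb
Total batch = 2397 lb; LOI loss = 397.1 lb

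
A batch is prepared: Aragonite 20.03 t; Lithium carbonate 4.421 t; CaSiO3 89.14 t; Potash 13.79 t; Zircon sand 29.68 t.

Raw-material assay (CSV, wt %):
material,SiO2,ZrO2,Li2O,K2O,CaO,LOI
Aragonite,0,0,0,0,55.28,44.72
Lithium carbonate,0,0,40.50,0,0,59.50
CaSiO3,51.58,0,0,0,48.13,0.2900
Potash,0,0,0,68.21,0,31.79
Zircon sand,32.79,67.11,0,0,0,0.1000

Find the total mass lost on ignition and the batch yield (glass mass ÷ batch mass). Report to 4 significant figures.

The whole derivation maintains full precision from start to finish; intermediates are printed (rounded to four significant figures) within the worked lines; each reported number is rounded only once; the derived quantities (glass mass, ignition loss, the yield, the five compositions, totals) are rebuilt in full precision from the weighed amounts for 140.8 t of glass exactly as shown in the question or the answer.
Each material's LOI contribution:
  Aragonite: 20.03 × 0.4472 = 8.957 t
  Lithium carbonate: 4.421 × 0.5950 = 2.630 t
  CaSiO3: 89.14 × 0.002900 = 0.2585 t
  Potash: 13.79 × 0.3179 = 4.384 t
  Zircon sand: 29.68 × 0.001000 = 0.02968 t
Total LOI = 16.26 t
Glass = batch − LOI = 157.1 − 16.26 = 140.8 t

LOI loss = 16.26 t; glass = 140.8 t; yield = 89.65%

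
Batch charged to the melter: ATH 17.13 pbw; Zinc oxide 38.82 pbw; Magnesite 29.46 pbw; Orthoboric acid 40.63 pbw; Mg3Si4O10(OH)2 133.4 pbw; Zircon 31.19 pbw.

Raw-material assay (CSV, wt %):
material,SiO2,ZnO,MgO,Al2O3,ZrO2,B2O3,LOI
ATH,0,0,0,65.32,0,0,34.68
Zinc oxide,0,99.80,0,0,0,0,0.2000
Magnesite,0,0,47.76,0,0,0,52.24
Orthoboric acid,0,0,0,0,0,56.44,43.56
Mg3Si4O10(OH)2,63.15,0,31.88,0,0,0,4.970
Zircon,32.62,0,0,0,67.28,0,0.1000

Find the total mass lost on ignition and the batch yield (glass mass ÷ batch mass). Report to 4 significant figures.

The working math runs at exact precision at every stage — mid-chain values are displayed, rounded to four significant figures, at each printed step — exactly one rounding lands on every reported result. All derived quantities are computed at exact precision (ignition loss, the six compositions, net glass mass, the totals, the yield) from the batch weights on 244.9 pbw of glass as they appear in the problem or answer text.
Material-by-material LOI:
  ATH: 17.13 × 0.3468 = 5.941 pbw
  Zinc oxide: 38.82 × 0.002000 = 0.07764 pbw
  Magnesite: 29.46 × 0.5224 = 15.39 pbw
  Orthoboric acid: 40.63 × 0.4356 = 17.70 pbw
  Mg3Si4O10(OH)2: 133.4 × 0.04970 = 6.630 pbw
  Zircon: 31.19 × 0.001000 = 0.03119 pbw
Total LOI = 45.77 pbw
Glass = batch − LOI = 290.6 − 45.77 = 244.9 pbw

LOI loss = 45.77 pbw; glass = 244.9 pbw; yield = 84.25%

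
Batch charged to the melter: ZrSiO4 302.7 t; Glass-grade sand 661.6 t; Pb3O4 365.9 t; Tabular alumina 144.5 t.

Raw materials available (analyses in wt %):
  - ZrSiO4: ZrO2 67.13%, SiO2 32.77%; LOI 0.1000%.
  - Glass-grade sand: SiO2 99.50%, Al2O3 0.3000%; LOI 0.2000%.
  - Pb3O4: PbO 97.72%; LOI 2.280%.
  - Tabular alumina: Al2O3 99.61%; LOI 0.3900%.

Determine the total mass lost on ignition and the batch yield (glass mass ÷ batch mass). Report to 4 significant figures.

LOI loss = 10.53 t; glass = 1464 t; yield = 99.29%

In-progress results are displayed rounded to four significant figures alongside each step. Every computation keeps full precision end to end. Every reported figure is rounded just once. All derived quantities are re-derived in full precision (the four compositions, totals, glass mass, ignition loss, the yield) from the weighed amounts for 1464 t of glass, as they appear in the problem or the answer.
Per-material ignition loss:
  ZrSiO4: 302.7 × 0.001000 = 0.3027 t
  Glass-grade sand: 661.6 × 0.002000 = 1.323 t
  Pb3O4: 365.9 × 0.02280 = 8.343 t
  Tabular alumina: 144.5 × 0.003900 = 0.5635 t
Total LOI = 10.53 t
Glass = batch − LOI = 1475 − 10.53 = 1464 t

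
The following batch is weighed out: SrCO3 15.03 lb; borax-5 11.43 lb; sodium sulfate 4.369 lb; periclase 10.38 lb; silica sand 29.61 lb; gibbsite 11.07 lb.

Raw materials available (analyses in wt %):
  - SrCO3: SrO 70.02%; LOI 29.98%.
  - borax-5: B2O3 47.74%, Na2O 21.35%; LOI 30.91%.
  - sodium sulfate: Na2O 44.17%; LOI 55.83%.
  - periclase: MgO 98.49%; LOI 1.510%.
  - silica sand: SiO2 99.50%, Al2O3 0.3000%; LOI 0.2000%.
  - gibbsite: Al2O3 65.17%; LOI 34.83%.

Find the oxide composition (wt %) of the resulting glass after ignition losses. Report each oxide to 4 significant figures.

Glass mass = 67.34 lb (batch 81.89 − LOI 14.55).
Composition: B2O3 8.103%, Na2O 6.490%, SrO 15.63%, SiO2 43.75%, MgO 15.18%, Al2O3 10.85%

All arithmetic maintains full precision through the solve — working values appear, with 4-significant-figure rounding, on the page — a single rounding produces each reported number — the derived quantities are rebuilt in full float precision (the six compositions, the yield, ignition loss, totals, glass mass) starting from the weights for 67.34 lb of glass precisely as stated by the question or the answer.
Delivered oxide masses:
  B2O3: 11.43·0.4774 = 5.457 lb
  Na2O: 11.43·0.2135 + 4.369·0.4417 = 4.370 lb
  SrO: 15.03·0.7002 = 10.52 lb
  SiO2: 29.61·0.9950 = 29.46 lb
  MgO: 10.38·0.9849 = 10.22 lb
  Al2O3: 29.61·0.003000 + 11.07·0.6517 = 7.303 lb
LOI: 15.03·0.2998 + 11.43·0.3091 + 4.369·0.5583 + 10.38·0.01510 + 29.61·0.002000 + 11.07·0.3483 = 14.55 lb
Glass mass = batch − LOI = 81.89 − 14.55 = 67.34 lb (= Σ oxide masses)
wt % = oxide mass / glass mass × 100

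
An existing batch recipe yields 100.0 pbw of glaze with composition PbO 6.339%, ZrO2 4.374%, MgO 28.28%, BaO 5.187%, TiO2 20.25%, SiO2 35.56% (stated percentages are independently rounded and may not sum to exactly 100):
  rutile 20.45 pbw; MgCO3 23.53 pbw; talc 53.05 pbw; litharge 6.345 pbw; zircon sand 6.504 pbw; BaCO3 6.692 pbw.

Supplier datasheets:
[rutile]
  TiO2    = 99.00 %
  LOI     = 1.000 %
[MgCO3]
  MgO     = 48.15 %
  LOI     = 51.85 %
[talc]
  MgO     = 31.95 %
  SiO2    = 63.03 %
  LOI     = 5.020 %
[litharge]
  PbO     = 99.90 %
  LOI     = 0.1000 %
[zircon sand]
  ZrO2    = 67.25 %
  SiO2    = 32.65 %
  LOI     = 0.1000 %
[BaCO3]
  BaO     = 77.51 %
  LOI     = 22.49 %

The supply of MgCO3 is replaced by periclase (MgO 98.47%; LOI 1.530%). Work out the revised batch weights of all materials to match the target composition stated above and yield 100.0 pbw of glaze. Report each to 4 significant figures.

Mid-chain values are displayed, with 4-significant-digit rounding, at each printed step; the working math maintains full precision through the solve — exactly one rounding lands on each reported number; the derived quantities (LOI, totals, net glass mass, yield, the six compositions) are re-derived starting from the weights at 100.0 pbw of glass in full float precision as they appear in the question or the answer.
The oxide mass targets at 100.0 pbw glaze:
  PbO: 6.339% × 100.0 = 6.339 pbw
  ZrO2: 4.374% × 100.0 = 4.374 pbw
  MgO: 28.28% × 100.0 = 28.28 pbw
  BaO: 5.187% × 100.0 = 5.187 pbw
  TiO2: 20.25% × 100.0 = 20.25 pbw
  SiO2: 35.56% × 100.0 = 35.56 pbw
Checking each oxide sum applying the batch weights above, at the basis given (oxide sums agree with the targets up to rounding of the answer):
  PbO: 6.345·0.9990 = 6.339 pbw (target 6.339 pbw)
  ZrO2: 6.504·0.6725 = 4.374 pbw (target 4.374 pbw)
  MgO: 11.51·0.9847 + 53.05·0.3195 = 28.28 pbw (target 28.28 pbw)
  BaO: 6.692·0.7751 = 5.187 pbw (target 5.187 pbw)
  TiO2: 20.45·0.9900 = 20.25 pbw (target 20.25 pbw)
  SiO2: 53.05·0.6303 + 6.504·0.3265 = 35.56 pbw (target 35.56 pbw)
Glass-mass bookkeeping: batch total minus LOI = 99.99 pbw (the Σ of target masses is 99.99 pbw; against the stated basis, 100.0 pbw — a pure rounding effect).
Batch grand total — Σ batch = 104.6 pbw; ignition loss, Σ(batch × LOI) = 4.562 pbw; yield = glass ÷ total batch = 95.64%.

Revised batch per 100.0 pbw glaze:
  rutile: 20.45 pbw
  periclase: 11.51 pbw
  talc: 53.05 pbw
  litharge: 6.345 pbw
  zircon sand: 6.504 pbw
  BaCO3: 6.692 pbw
Total batch = 104.6 pbw; LOI loss = 4.562 pbw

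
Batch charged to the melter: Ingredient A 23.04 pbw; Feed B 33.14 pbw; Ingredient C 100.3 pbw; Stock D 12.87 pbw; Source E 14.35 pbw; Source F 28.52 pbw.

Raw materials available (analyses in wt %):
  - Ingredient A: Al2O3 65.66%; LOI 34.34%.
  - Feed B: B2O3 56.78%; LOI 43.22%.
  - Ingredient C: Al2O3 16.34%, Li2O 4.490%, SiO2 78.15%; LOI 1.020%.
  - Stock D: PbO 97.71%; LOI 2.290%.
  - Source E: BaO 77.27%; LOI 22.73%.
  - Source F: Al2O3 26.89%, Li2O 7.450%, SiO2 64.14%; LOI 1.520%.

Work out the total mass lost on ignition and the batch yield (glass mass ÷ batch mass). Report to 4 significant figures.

Values along the way are shown rounded to 4 significant digits — all arithmetic maintains full float precision in every operation — every reported figure carries a single rounding. All derived quantities (yield, totals, LOI, net glass mass, the six compositions) are carried from the batch weights on 185.0 pbw of glass at exact precision as given in either problem or answer.
LOI of each material in turn:
  Ingredient A: 23.04 × 0.3434 = 7.912 pbw
  Feed B: 33.14 × 0.4322 = 14.32 pbw
  Ingredient C: 100.3 × 0.01020 = 1.023 pbw
  Stock D: 12.87 × 0.02290 = 0.2947 pbw
  Source E: 14.35 × 0.2273 = 3.262 pbw
  Source F: 28.52 × 0.01520 = 0.4335 pbw
Total LOI = 27.25 pbw
Glass = batch − LOI = 212.2 − 27.25 = 185.0 pbw

LOI loss = 27.25 pbw; glass = 185.0 pbw; yield = 87.16%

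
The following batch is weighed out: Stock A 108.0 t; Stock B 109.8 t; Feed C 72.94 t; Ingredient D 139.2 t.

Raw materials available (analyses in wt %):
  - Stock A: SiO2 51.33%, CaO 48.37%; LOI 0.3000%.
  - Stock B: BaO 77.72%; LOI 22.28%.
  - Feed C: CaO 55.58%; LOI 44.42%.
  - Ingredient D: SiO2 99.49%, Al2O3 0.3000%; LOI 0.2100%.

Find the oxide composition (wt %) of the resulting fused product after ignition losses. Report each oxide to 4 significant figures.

Mid-chain values are displayed with 4-significant-figure rounding at each printed step — the whole derivation runs at exact precision through the solve; every reported result is rounded exactly once; all derived quantities, including net glass mass, the totals, yield, LOI, four oxide percentages, are re-derived from the batch weights on 372.5 t of glass at exact precision exactly as printed in either problem or answer.
Mass of each oxide from the mix:
  SiO2: 108.0·0.5133 + 139.2·0.9949 = 193.9 t
  Al2O3: 139.2·0.003000 = 0.4176 t
  CaO: 108.0·0.4837 + 72.94·0.5558 = 92.78 t
  BaO: 109.8·0.7772 = 85.34 t
LOI: 108.0·0.003000 + 109.8·0.2228 + 72.94·0.4442 + 139.2·0.002100 = 57.48 t
Net of LOI, the glass mass = 429.9 − 57.48 = 372.5 t (consistent with Σ oxide mass)
wt % = 100 × oxide mass / glass mass

Glass mass = 372.5 t (batch 429.9 − LOI 57.48).
Composition: SiO2 52.07%, Al2O3 0.1121%, CaO 24.91%, BaO 22.91%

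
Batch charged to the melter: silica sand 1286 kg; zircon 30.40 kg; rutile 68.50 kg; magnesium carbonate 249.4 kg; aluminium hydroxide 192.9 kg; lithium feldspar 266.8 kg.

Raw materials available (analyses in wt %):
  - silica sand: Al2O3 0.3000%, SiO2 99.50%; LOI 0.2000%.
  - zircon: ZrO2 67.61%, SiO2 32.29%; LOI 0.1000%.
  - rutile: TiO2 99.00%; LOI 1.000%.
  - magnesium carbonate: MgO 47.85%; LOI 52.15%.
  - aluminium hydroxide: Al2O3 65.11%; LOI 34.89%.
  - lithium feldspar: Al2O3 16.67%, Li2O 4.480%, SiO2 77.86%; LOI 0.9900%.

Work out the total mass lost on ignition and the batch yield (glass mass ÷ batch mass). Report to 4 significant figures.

LOI loss = 203.3 kg; glass = 1891 kg; yield = 90.29%

Intermediates are shown with 4-significant-figure rounding between the steps. All internal work holds full precision through every step; every reported number is rounded once only; all derived quantities are rebuilt in full precision (six oxide percentages, net glass mass, the totals, yield, ignition loss) starting from the weights on 1891 kg of glass precisely as stated by either problem or answer.
Per-material ignition loss:
  silica sand: 1286 × 0.002000 = 2.572 kg
  zircon: 30.40 × 0.001000 = 0.03040 kg
  rutile: 68.50 × 0.01000 = 0.6850 kg
  magnesium carbonate: 249.4 × 0.5215 = 130.1 kg
  aluminium hydroxide: 192.9 × 0.3489 = 67.30 kg
  lithium feldspar: 266.8 × 0.009900 = 2.641 kg
Total LOI = 203.3 kg
Glass = batch − LOI = 2094 − 203.3 = 1891 kg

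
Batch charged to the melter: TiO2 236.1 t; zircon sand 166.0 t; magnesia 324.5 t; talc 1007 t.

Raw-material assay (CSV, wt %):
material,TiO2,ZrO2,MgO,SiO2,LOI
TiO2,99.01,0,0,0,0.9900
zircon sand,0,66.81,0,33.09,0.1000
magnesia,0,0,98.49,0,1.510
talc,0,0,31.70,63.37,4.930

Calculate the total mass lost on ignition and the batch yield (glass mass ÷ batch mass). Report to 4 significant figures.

Values along the way are printed (rounded to four significant figures) in the printout — the whole derivation maintains full float precision all the way through; each reported value carries a single rounding; the derived quantities, which include yield, net glass mass, the four compositions, the totals, ignition loss, are re-derived at full precision, as set out in problem or answer, starting from the weights per 1677 t of glass.
Each material's LOI contribution:
  TiO2: 236.1 × 0.009900 = 2.337 t
  zircon sand: 166.0 × 0.001000 = 0.1660 t
  magnesia: 324.5 × 0.01510 = 4.900 t
  talc: 1007 × 0.04930 = 49.65 t
Total LOI = 57.05 t
Glass = batch − LOI = 1734 − 57.05 = 1677 t

LOI loss = 57.05 t; glass = 1677 t; yield = 96.71%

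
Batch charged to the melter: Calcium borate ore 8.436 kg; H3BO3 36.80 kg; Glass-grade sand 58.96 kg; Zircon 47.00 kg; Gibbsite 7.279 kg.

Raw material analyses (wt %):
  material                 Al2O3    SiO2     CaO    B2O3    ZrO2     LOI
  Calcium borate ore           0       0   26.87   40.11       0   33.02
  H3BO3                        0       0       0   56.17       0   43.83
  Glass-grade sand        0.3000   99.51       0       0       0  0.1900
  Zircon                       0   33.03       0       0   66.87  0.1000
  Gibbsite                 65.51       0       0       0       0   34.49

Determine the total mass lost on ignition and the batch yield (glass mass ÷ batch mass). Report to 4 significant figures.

LOI loss = 21.58 kg; glass = 136.9 kg; yield = 86.38%

All internal work runs at full float precision through the solve — the intermediate values are shown rounded off to 4 significant digits between the steps. Each reported number is rounded exactly once; derived quantities (LOI, five oxide percentages, yield, glass mass, the totals) are computed in exact precision starting from the weights on 136.9 kg of glass, exactly as printed in problem or answer.
Each material's LOI contribution:
  Calcium borate ore: 8.436 × 0.3302 = 2.786 kg
  H3BO3: 36.80 × 0.4383 = 16.13 kg
  Glass-grade sand: 58.96 × 0.001900 = 0.1120 kg
  Zircon: 47.00 × 0.001000 = 0.04700 kg
  Gibbsite: 7.279 × 0.3449 = 2.511 kg
Total LOI = 21.58 kg
Glass = batch − LOI = 158.5 − 21.58 = 136.9 kg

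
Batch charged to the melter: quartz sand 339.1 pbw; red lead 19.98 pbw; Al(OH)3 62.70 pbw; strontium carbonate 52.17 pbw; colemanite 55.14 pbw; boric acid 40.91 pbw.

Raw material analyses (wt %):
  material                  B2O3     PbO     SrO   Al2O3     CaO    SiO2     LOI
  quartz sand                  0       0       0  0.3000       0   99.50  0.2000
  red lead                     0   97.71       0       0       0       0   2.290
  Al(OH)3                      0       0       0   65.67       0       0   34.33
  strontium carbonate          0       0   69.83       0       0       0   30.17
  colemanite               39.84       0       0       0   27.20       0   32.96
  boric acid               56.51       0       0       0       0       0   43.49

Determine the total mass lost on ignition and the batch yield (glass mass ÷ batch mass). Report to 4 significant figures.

The working math runs at exact precision at each step; in-progress results are printed rounded to 4 significant figures at each printed step — a single rounding yields each reported figure; derived quantities, which include LOI, the yield, totals, the six compositions, glass mass, are re-derived in full precision, exactly as shown in problem or answer, using the weight values at 495.6 pbw of glass.
Material-by-material LOI:
  quartz sand: 339.1 × 0.002000 = 0.6782 pbw
  red lead: 19.98 × 0.02290 = 0.4575 pbw
  Al(OH)3: 62.70 × 0.3433 = 21.52 pbw
  strontium carbonate: 52.17 × 0.3017 = 15.74 pbw
  colemanite: 55.14 × 0.3296 = 18.17 pbw
  boric acid: 40.91 × 0.4349 = 17.79 pbw
Total LOI = 74.37 pbw
Glass = batch − LOI = 570.0 − 74.37 = 495.6 pbw

LOI loss = 74.37 pbw; glass = 495.6 pbw; yield = 86.95%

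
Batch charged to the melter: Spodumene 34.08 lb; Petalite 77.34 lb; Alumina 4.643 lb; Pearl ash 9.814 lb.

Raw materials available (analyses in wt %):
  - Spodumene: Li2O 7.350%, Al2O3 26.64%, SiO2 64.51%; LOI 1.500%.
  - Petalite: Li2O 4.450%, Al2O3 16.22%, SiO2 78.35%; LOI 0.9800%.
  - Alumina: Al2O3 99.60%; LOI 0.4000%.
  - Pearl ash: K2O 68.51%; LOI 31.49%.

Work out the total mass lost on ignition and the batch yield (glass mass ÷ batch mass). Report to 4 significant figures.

All arithmetic keeps exact precision through the solve — values along the way are shown (rounded to 4 significant figures) alongside each step — each reported value undergoes a single rounding; derived quantities (the totals, yield, net glass mass, four oxide percentages, ignition loss) are rebuilt from the weighed amounts on 121.5 lb of glass at full precision, precisely as stated by the problem or answer text.
LOI of each material in turn:
  Spodumene: 34.08 × 0.01500 = 0.5112 lb
  Petalite: 77.34 × 0.009800 = 0.7579 lb
  Alumina: 4.643 × 0.004000 = 0.01857 lb
  Pearl ash: 9.814 × 0.3149 = 3.090 lb
Total LOI = 4.378 lb
Glass = batch − LOI = 125.9 − 4.378 = 121.5 lb

LOI loss = 4.378 lb; glass = 121.5 lb; yield = 96.52%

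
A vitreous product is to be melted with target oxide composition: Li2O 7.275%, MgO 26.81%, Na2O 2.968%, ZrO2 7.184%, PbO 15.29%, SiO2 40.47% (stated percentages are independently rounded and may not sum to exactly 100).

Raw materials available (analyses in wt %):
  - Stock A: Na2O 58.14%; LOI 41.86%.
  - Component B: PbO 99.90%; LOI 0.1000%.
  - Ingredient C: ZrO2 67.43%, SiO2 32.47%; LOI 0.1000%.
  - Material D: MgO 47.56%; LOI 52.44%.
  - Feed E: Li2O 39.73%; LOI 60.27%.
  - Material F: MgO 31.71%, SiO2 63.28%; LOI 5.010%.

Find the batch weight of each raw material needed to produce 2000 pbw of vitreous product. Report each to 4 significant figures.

Batch per 2000 pbw vitreous product:
  Stock A: 102.1 pbw
  Component B: 306.1 pbw
  Ingredient C: 213.1 pbw
  Material D: 347.5 pbw
  Feed E: 366.2 pbw
  Material F: 1170 pbw
Total batch = 2505 pbw; LOI loss = 504.8 pbw; yield = 79.85%

Mid-chain values are printed, with 4-significant-figure rounding, alongside each step — all arithmetic keeps full float precision through every step — each reported result receives exactly one rounding; the derived quantities (glass mass, totals, the yield, ignition loss, the six compositions) are re-derived in exact precision starting from the weights at 2000 pbw of glass as set out in the problem or the answer.
Per-oxide target masses for 2000 pbw vitreous product:
  Li2O: 7.275% × 2000 = 145.5 pbw
  MgO: 26.81% × 2000 = 536.2 pbw
  Na2O: 2.968% × 2000 = 59.36 pbw
  ZrO2: 7.184% × 2000 = 143.7 pbw
  PbO: 15.29% × 2000 = 305.8 pbw
  SiO2: 40.47% × 2000 = 809.4 pbw
Sums-versus-targets review working from each reported weight, on the stated basis (sum by sum, the targets are met modulo rounding of the values):
  Li2O: 366.2·0.3973 = 145.5 pbw (target 145.5 pbw)
  MgO: 347.5·0.4756 + 1170·0.3171 = 536.3 pbw (target 536.2 pbw)
  Na2O: 102.1·0.5814 = 59.36 pbw (target 59.36 pbw)
  ZrO2: 213.1·0.6743 = 143.7 pbw (target 143.7 pbw)
  PbO: 306.1·0.9990 = 305.8 pbw (target 305.8 pbw)
  SiO2: 213.1·0.3247 + 1170·0.6328 = 809.6 pbw (target 809.4 pbw)
Consistency of the glass mass: Σ batch − LOI loss = 2000 pbw (summing oxide targets gives 2000 pbw; with the basis standing at 2000 pbw — rounding explains the deltas).
Adding the batch up: Σ batch = 2505 pbw; ignition loss, Σ(batch × LOI) = 504.8 pbw; yield = glass ÷ total batch = 79.85%.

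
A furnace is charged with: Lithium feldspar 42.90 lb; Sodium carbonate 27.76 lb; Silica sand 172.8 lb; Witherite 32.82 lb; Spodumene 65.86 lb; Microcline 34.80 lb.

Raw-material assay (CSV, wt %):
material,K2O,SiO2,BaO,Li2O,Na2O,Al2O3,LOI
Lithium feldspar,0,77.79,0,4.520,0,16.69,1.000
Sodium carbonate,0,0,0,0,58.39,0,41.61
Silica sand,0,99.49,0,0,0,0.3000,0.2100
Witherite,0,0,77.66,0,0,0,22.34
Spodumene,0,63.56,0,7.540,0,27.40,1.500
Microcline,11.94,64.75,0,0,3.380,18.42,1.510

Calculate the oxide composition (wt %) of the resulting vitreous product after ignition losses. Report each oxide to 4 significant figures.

All arithmetic keeps full precision end to end. The intermediate values are shown rounded off to 4 significant figures alongside each step — every reported value is rounded just once. All derived quantities are computed at full precision (totals, net glass mass, LOI, the yield, six oxide percentages) from the batch weights at 355.8 lb of glass precisely as stated by the question or the answer.
Oxide-by-oxide delivered mass:
  K2O: 34.80·0.1194 = 4.155 lb
  SiO2: 42.90·0.7779 + 172.8·0.9949 + 65.86·0.6356 + 34.80·0.6475 = 269.7 lb
  BaO: 32.82·0.7766 = 25.49 lb
  Li2O: 42.90·0.04520 + 65.86·0.07540 = 6.905 lb
  Na2O: 27.76·0.5839 + 34.80·0.03380 = 17.39 lb
  Al2O3: 42.90·0.1669 + 172.8·0.003000 + 65.86·0.2740 + 34.80·0.1842 = 32.13 lb
LOI: 42.90·0.01000 + 27.76·0.4161 + 172.8·0.002100 + 32.82·0.2234 + 65.86·0.01500 + 34.80·0.01510 = 21.19 lb
Net of LOI, the glass mass = 376.9 − 21.19 = 355.8 lb (consistent with Σ oxide mass)
oxide / glass × 100 gives the wt %

Glass mass = 355.8 lb (batch 376.9 − LOI 21.19).
Composition: K2O 1.168%, SiO2 75.81%, BaO 7.165%, Li2O 1.941%, Na2O 4.887%, Al2O3 9.033%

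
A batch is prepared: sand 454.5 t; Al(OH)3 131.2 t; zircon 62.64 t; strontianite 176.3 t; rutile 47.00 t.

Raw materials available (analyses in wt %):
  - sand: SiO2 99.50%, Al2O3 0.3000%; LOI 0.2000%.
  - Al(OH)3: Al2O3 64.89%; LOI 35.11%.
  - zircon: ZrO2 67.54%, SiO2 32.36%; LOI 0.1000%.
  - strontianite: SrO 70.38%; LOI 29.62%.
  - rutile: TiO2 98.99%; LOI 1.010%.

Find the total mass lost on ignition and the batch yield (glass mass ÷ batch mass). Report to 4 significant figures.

All arithmetic carries full float precision through every step. In-progress results are printed with 4-significant-digit rounding when written out. Each reported figure takes a single rounding — all derived quantities, including ignition loss, net glass mass, five oxide percentages, the yield, the totals, are rebuilt using the weight values per 771.9 t of glass at full precision, exactly as shown in the question or the answer.
Each material's LOI contribution:
  sand: 454.5 × 0.002000 = 0.9090 t
  Al(OH)3: 131.2 × 0.3511 = 46.06 t
  zircon: 62.64 × 0.001000 = 0.06264 t
  strontianite: 176.3 × 0.2962 = 52.22 t
  rutile: 47.00 × 0.01010 = 0.4747 t
Total LOI = 99.73 t
Glass = batch − LOI = 871.6 − 99.73 = 771.9 t

LOI loss = 99.73 t; glass = 771.9 t; yield = 88.56%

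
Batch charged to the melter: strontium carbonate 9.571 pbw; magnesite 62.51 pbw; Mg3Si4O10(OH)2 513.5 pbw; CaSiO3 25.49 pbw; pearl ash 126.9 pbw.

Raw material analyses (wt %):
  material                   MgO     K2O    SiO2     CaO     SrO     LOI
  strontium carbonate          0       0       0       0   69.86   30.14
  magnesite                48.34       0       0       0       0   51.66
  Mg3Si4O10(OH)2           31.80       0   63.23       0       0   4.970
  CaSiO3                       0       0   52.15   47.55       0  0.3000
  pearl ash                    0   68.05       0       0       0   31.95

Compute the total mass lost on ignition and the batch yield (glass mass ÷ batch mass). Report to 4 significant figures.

Every computation runs at full precision at each step — mid-chain values are displayed, rounded to 4 significant figures, alongside each step — each reported result is rounded only once — derived quantities are computed in full float precision (the totals, the five compositions, ignition loss, net glass mass, yield) starting from the weights per 636.7 pbw of glass exactly as shown in the problem or answer text.
LOI of each material in turn:
  strontium carbonate: 9.571 × 0.3014 = 2.885 pbw
  magnesite: 62.51 × 0.5166 = 32.29 pbw
  Mg3Si4O10(OH)2: 513.5 × 0.04970 = 25.52 pbw
  CaSiO3: 25.49 × 0.003000 = 0.07647 pbw
  pearl ash: 126.9 × 0.3195 = 40.54 pbw
Total LOI = 101.3 pbw
Glass = batch − LOI = 738.0 − 101.3 = 636.7 pbw

LOI loss = 101.3 pbw; glass = 636.7 pbw; yield = 86.27%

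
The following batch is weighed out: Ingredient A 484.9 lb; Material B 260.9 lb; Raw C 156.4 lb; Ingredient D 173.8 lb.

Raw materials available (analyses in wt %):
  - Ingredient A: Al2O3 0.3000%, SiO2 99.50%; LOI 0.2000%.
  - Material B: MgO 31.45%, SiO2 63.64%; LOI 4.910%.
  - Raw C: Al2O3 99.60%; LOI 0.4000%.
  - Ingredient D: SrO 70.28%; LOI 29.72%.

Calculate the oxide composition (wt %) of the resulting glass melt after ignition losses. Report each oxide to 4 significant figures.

Glass mass = 1010 lb (batch 1076 − LOI 66.06).
Composition: MgO 8.125%, SrO 12.09%, Al2O3 15.57%, SiO2 64.21%

Working values appear rounded to four significant figures; each numeric step keeps exact precision through the solve. A single rounding produces each reported figure — the derived quantities (four oxide percentages, net glass mass, LOI, the yield, the totals) are rebuilt at full precision using the weight values for 1010 lb of glass as given in the problem or answer text.
Oxide masses out of the charge:
  MgO: 260.9·0.3145 = 82.05 lb
  SrO: 173.8·0.7028 = 122.1 lb
  Al2O3: 484.9·0.003000 + 156.4·0.9960 = 157.2 lb
  SiO2: 484.9·0.9950 + 260.9·0.6364 = 648.5 lb
LOI: 484.9·0.002000 + 260.9·0.04910 + 156.4·0.004000 + 173.8·0.2972 = 66.06 lb
Resulting glass, batch − LOI: 1076 − 66.06 = 1010 lb (the oxide masses sum to this)
each oxide over glass, ×100, is wt %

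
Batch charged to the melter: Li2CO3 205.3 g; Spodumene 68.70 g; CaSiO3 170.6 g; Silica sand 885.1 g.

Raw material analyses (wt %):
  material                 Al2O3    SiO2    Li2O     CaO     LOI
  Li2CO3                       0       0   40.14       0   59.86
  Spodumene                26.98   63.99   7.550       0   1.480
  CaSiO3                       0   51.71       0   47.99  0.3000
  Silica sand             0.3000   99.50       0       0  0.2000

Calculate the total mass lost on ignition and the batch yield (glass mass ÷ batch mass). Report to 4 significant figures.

Each numeric step holds exact precision throughout; mid-chain values are displayed rounded to four significant digits in the printout. A single rounding produces each reported value — the derived quantities, which include the four compositions, LOI, the yield, glass mass, the totals, are computed at full precision, as set out in question or answer, starting from the weights on 1204 g of glass.
Loss on ignition, line by line:
  Li2CO3: 205.3 × 0.5986 = 122.9 g
  Spodumene: 68.70 × 0.01480 = 1.017 g
  CaSiO3: 170.6 × 0.003000 = 0.5118 g
  Silica sand: 885.1 × 0.002000 = 1.770 g
Total LOI = 126.2 g
Glass = batch − LOI = 1330 − 126.2 = 1204 g

LOI loss = 126.2 g; glass = 1204 g; yield = 90.51%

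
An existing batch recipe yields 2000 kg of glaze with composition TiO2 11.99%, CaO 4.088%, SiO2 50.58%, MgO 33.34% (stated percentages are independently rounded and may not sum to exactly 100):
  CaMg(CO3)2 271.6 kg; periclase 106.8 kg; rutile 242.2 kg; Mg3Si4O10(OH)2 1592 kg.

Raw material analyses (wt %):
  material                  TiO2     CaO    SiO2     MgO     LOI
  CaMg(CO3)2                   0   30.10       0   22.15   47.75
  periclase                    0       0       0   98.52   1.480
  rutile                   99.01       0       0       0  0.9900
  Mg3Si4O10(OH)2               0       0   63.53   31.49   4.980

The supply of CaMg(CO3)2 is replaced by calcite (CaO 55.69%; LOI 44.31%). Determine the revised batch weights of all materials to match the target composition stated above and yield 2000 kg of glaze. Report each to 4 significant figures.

Revised batch per 2000 kg glaze:
  calcite: 146.8 kg
  periclase: 167.9 kg
  rutile: 242.2 kg
  Mg3Si4O10(OH)2: 1592 kg
Total batch = 2149 kg; LOI loss = 149.2 kg

Values along the way are printed, rounded to 4 significant figures, on the page — every computation keeps full precision end to end; every reported figure is rounded only once — derived quantities (totals, the four compositions, glass mass, LOI, the yield) are carried from the weighed amounts at 2000 kg of glass in full float precision, as quoted within question or answer.
Per-oxide target masses for 2000 kg glaze:
  TiO2: 11.99% × 2000 = 239.8 kg
  CaO: 4.088% × 2000 = 81.76 kg
  SiO2: 50.58% × 2000 = 1012 kg
  MgO: 33.34% × 2000 = 666.8 kg
Verifying the oxide balance applying the batch weights above, for the quoted basis mass (summed amounts equal target values given rounding of the digits):
  TiO2: 242.2·0.9901 = 239.8 kg (target 239.8 kg)
  CaO: 146.8·0.5569 = 81.75 kg (target 81.76 kg)
  SiO2: 1592·0.6353 = 1011 kg (target 1012 kg)
  MgO: 167.9·0.9852 + 1592·0.3149 = 666.7 kg (target 666.8 kg)
Glass-mass closure: the batch minus its LOI: 2000 kg (the targets, summed, come to 2000 kg; against the stated basis, 2000 kg — gaps are rounding artifacts).
Summing the batch: Σ batch = 2149 kg; loss to ignition Σ batch·LOI = 149.2 kg; yield: glass divided by total = 93.06%.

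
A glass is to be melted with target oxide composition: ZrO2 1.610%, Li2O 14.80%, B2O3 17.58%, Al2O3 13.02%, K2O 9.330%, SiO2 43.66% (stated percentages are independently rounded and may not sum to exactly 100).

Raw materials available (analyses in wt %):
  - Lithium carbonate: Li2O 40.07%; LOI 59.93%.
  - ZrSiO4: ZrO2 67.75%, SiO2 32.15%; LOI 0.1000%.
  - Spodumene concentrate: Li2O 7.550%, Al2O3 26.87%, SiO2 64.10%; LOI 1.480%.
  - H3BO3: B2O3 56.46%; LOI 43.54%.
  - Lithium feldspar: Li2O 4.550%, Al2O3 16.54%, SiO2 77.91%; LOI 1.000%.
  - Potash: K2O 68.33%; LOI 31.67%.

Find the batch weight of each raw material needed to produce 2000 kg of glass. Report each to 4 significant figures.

Working values are shown rounded to four significant digits as written. All internal work runs at exact precision at every stage. Every reported figure is rounded exactly once; derived quantities are re-derived using the weight values on 2000 kg of glass in full precision (glass mass, LOI, yield, the six compositions, totals) exactly as printed in question or answer.
Oxide-by-oxide targets in 2000 kg glass:
  ZrO2: 1.610% × 2000 = 32.20 kg
  Li2O: 14.80% × 2000 = 296.0 kg
  B2O3: 17.58% × 2000 = 351.6 kg
  Al2O3: 13.02% × 2000 = 260.4 kg
  K2O: 9.330% × 2000 = 186.6 kg
  SiO2: 43.66% × 2000 = 873.2 kg
Oxide-by-oxide audit given the weights on record, for the quoted basis mass (target by target, the sums agree inside rounding margins):
  ZrO2: 47.53·0.6775 = 32.20 kg (target 32.20 kg)
  Li2O: 557.6·0.4007 + 590.2·0.07550 + 615.6·0.04550 = 296.0 kg (target 296.0 kg)
  B2O3: 622.7·0.5646 = 351.6 kg (target 351.6 kg)
  Al2O3: 590.2·0.2687 + 615.6·0.1654 = 260.4 kg (target 260.4 kg)
  K2O: 273.1·0.6833 = 186.6 kg (target 186.6 kg)
  SiO2: 47.53·0.3215 + 590.2·0.6410 + 615.6·0.7791 = 873.2 kg (target 873.2 kg)
Glass mass check: Σ batch − LOI loss = 2000 kg (the Σ of target masses is 2000 kg; the stated basis being 2000 kg — a pure rounding effect).
Batch total: Σ batch = 2707 kg; the LOI term Σ batch·LOI equals 706.7 kg; as yield: glass ÷ batch → 73.89%.

Batch per 2000 kg glass:
  Lithium carbonate: 557.6 kg
  ZrSiO4: 47.53 kg
  Spodumene concentrate: 590.2 kg
  H3BO3: 622.7 kg
  Lithium feldspar: 615.6 kg
  Potash: 273.1 kg
Total batch = 2707 kg; LOI loss = 706.7 kg; yield = 73.89%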